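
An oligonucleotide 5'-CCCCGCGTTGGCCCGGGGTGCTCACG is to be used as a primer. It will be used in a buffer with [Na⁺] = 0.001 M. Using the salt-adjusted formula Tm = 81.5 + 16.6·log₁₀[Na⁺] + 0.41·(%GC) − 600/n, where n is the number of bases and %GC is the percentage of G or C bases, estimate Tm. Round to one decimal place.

41.7°C

Length n = 26. Counting bases: T=4, A=1, C=11, G=10
G+C = 21, so %GC = 21/26 × 100 = 80.769%
Salt term: 16.6 × (-3) = -49.8
GC term: 0.41 × 80.769 = 33.115; length term: −600/26 = −23.077
Tm = 81.5 + (-49.8) + 33.115 − 23.077 = 41.738 → 41.7°C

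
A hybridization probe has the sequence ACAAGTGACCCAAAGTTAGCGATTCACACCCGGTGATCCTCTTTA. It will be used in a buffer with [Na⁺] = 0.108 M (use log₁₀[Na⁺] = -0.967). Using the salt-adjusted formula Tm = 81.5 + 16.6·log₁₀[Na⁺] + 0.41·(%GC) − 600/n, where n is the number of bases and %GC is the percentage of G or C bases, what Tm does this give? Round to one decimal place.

71.2°C

Length n = 45. A=13, T=11, C=13, G=8
G+C = 21, so %GC = 21/45 × 100 = 46.667%
Salt term: 16.6 × (-0.967) = -16.052
GC term: 0.41 × 46.667 = 19.133; length term: −600/45 = −13.333
Tm = 81.5 + (-16.052) + 19.133 − 13.333 = 71.248 → 71.2°C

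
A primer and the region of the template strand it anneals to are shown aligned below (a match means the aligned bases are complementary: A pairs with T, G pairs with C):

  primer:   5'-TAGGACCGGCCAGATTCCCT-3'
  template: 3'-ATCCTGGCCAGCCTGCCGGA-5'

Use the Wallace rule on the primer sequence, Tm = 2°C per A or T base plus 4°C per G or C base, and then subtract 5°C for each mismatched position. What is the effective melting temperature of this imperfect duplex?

Primer base counts: A=4, T=4, G=5, C=7 → A+T=8, G+C=12
Perfect-match Tm = 2(8) + 4(12) = 16 + 48 = 64°C
Mismatches (positions where the bases are not complementary): 5 (at positions 10, 12, 15, 16, 17)
Effective Tm = 64 − 5×5 = 64 − 25 = 39°C

39°C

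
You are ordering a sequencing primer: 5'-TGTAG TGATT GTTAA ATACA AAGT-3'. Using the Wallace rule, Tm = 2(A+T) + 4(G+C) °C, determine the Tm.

60°C

C=1, G=5, A=9, T=9
So N_AT = 18 and N_GC = 6.
Tm = 4·6 + 2·18 = 24 + 36 = 60°C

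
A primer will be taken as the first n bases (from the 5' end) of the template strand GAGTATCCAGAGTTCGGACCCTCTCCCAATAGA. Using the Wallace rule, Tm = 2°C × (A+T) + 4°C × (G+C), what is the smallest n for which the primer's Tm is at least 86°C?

First 26 bases: GAGTATCCAGAGTTCGGACCCTCTCC → Tm = 82°C (< 86°C)
First 27 bases: GAGTATCCAGAGTTCGGACCCTCTCCC → Tm = 86°C (≥ 86°C)
Since every base adds ≥2°C, Tm only increases with n, so the threshold is first crossed at n = 27.

n = 27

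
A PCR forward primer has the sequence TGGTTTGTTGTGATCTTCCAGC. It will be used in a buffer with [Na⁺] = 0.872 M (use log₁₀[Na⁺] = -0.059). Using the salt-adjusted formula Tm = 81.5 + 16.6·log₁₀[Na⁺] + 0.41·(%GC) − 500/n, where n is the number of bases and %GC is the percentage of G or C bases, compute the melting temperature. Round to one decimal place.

76.4°C

Length n = 22. Base counts: T=10, C=4, G=6, A=2
G+C = 10, so %GC = 10/22 × 100 = 45.455%
Salt term: 16.6 × (-0.059) = -0.979
GC term: 0.41 × 45.455 = 18.637; length term: −500/22 = −22.727
Tm = 81.5 + (-0.979) + 18.637 − 22.727 = 76.431 → 76.4°C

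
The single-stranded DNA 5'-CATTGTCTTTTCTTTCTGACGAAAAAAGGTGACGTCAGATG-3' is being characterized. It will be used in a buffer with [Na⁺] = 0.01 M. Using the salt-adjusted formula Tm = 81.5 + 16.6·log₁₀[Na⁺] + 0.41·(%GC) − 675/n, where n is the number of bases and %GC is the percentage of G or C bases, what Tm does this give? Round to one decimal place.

47.8°C

Length n = 41. Counting bases: A=11, C=7, G=9, T=14
G+C = 16, so %GC = 16/41 × 100 = 39.024%
Salt term: 16.6 × (-2) = -33.2
GC term: 0.41 × 39.024 = 16; length term: −675/41 = −16.463
Tm = 81.5 + (-33.2) + 16 − 16.463 = 47.837 → 47.8°C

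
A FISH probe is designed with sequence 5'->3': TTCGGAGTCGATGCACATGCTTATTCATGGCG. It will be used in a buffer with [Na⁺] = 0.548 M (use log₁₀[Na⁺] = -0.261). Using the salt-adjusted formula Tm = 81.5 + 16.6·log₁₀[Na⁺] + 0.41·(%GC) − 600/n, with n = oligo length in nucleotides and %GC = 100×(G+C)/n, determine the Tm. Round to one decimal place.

78.9°C

Length n = 32. Base counts: G=9, C=7, T=10, A=6
G+C = 16, so %GC = 16/32 × 100 = 50%
Salt term: 16.6 × (-0.261) = -4.333
GC term: 0.41 × 50 = 20.5; length term: −600/32 = −18.75
Tm = 81.5 + (-4.333) + 20.5 − 18.75 = 78.917 → 78.9°C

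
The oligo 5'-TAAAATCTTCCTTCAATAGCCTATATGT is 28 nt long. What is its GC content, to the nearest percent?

29%

Scanning the sequence gives A=9, T=11, C=6, G=2.
G+C = 2 + 6 = 8 out of 28 bases
%GC = 8/28 × 100 = 28.57% ≈ 29%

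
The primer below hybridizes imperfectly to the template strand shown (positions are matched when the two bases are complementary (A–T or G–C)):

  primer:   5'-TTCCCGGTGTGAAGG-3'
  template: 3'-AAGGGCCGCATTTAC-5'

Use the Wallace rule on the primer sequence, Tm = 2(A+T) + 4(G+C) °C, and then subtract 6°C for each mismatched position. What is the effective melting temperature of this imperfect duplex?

Primer base counts: A=2, T=4, G=6, C=3 → A+T=6, G+C=9
Perfect-match Tm = 2(6) + 4(9) = 12 + 36 = 48°C
Mismatches (positions where the bases are not complementary): 3 (at positions 8, 11, 14)
Effective Tm = 48 − 3×6 = 48 − 18 = 30°C

30°C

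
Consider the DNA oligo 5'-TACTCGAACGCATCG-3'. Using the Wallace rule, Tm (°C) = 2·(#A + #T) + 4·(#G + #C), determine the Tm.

Base counts: A=4, C=5, G=3, T=3
So N_AT = 7 and N_GC = 8.
Tm = 2(7) + 4(8) = 14 + 32 = 46°C

46°C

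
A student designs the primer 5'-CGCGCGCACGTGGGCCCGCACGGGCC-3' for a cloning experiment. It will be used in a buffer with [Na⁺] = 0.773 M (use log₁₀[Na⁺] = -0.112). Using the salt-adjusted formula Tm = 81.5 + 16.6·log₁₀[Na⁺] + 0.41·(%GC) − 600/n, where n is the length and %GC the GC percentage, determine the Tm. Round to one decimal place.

92.8°C

Length n = 26. Counting bases: A=2, G=11, T=1, C=12
G+C = 23, so %GC = 23/26 × 100 = 88.462%
Salt term: 16.6 × (-0.112) = -1.859
GC term: 0.41 × 88.462 = 36.269; length term: −600/26 = −23.077
Tm = 81.5 + (-1.859) + 36.269 − 23.077 = 92.833 → 92.8°C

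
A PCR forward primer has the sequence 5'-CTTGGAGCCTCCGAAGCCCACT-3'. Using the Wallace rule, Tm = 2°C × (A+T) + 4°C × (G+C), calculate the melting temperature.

Counting bases: C=9, T=4, G=5, A=4
So N_AT = 8 and N_GC = 14.
Tm = 2×8 + 4×14 = 72°C

72°C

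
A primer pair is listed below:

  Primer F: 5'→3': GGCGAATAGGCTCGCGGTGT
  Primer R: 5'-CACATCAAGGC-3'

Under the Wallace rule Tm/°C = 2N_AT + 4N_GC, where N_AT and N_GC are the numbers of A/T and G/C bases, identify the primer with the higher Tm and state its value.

Primer F, 66°C

Primer F: A+T=7, G+C=13 → Tm = 2(7)+4(13) = 66°C
Primer R: A+T=5, G+C=6 → Tm = 2(5)+4(6) = 34°C
66°C vs 34°C → primer F is higher.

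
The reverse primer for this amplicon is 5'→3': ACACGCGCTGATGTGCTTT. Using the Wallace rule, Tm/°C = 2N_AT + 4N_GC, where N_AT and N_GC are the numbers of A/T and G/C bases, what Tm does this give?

58°C

Base counts: G=5, C=5, A=3, T=6
AT pairs contribute 9, GC pairs contribute 10.
Tm = 4·10 + 2·9 = 40 + 18 = 58°C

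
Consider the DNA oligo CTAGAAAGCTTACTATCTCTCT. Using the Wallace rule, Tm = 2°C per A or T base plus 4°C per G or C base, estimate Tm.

C=6, T=8, G=2, A=6
A+T = 14, G+C = 8
Tm = 2(14) + 4(8) = 28 + 32 = 60°C

60°C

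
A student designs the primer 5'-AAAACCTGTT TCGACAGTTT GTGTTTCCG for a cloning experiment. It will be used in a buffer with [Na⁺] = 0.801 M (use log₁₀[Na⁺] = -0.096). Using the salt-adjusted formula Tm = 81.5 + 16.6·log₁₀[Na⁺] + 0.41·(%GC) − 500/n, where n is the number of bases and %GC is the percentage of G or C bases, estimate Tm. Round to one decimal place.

Length n = 29. Base counts: T=11, A=6, C=6, G=6
G+C = 12, so %GC = 12/29 × 100 = 41.379%
Salt term: 16.6 × (-0.096) = -1.594
GC term: 0.41 × 41.379 = 16.965; length term: −500/29 = −17.241
Tm = 81.5 + (-1.594) + 16.965 − 17.241 = 79.63 → 79.6°C

79.6°C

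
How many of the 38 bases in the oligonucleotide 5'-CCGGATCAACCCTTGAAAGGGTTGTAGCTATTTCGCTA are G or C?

18

Scanning the sequence gives G=9, A=9, C=9, T=11.
G+C = 9 + 9 = 18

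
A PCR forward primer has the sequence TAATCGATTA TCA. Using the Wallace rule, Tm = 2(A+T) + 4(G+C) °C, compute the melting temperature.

32°C

Counting bases: G=1, C=2, A=5, T=5
A+T = 10, G+C = 3
Tm = 2×10 + 4×3 = 32°C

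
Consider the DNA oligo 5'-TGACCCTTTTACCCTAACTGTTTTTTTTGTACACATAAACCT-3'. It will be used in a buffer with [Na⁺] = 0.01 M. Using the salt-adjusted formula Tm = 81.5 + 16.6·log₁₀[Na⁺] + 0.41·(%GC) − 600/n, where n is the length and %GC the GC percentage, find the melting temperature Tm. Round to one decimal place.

Length n = 42. Counting bases: C=11, T=18, G=3, A=10
G+C = 14, so %GC = 14/42 × 100 = 33.333%
Salt term: 16.6 × (-2) = -33.2
GC term: 0.41 × 33.333 = 13.667; length term: −600/42 = −14.286
Tm = 81.5 + (-33.2) + 13.667 − 14.286 = 47.681 → 47.7°C

47.7°C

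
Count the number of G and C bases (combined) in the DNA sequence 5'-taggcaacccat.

Base counts: G=2, A=4, T=2, C=4
Total G or C: 2 + 4 = 6

6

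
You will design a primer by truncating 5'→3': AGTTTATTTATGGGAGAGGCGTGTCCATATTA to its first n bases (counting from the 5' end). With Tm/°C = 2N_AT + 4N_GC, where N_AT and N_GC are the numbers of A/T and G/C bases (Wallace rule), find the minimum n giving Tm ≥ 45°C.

n = 18

First 17 bases: AGTTTATTTATGGGAGA → Tm = 44°C (< 45°C)
First 18 bases: AGTTTATTTATGGGAGAG → Tm = 48°C (≥ 45°C)
Each additional base adds 2°C (A/T) or 4°C (G/C), so Tm is non-decreasing in n; n = 18 is the first length to reach 45°C.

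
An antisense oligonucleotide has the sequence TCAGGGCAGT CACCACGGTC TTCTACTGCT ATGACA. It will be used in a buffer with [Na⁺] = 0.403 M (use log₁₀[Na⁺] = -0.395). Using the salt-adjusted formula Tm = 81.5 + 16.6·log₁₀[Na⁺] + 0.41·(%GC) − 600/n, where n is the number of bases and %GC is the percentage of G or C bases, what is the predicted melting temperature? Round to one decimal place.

79.9°C

Length n = 36. C=11, A=8, G=8, T=9
G+C = 19, so %GC = 19/36 × 100 = 52.778%
Salt term: 16.6 × (-0.395) = -6.557
GC term: 0.41 × 52.778 = 21.639; length term: −600/36 = −16.667
Tm = 81.5 + (-6.557) + 21.639 − 16.667 = 79.915 → 79.9°C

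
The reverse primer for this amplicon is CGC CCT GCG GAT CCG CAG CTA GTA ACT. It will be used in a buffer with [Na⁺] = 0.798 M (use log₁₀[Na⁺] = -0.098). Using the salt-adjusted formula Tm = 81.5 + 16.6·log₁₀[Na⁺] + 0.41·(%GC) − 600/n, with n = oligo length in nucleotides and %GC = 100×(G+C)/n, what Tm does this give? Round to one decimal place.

83.5°C

Length n = 27. A=5, C=10, G=7, T=5
G+C = 17, so %GC = 17/27 × 100 = 62.963%
Salt term: 16.6 × (-0.098) = -1.627
GC term: 0.41 × 62.963 = 25.815; length term: −600/27 = −22.222
Tm = 81.5 + (-1.627) + 25.815 − 22.222 = 83.466 → 83.5°C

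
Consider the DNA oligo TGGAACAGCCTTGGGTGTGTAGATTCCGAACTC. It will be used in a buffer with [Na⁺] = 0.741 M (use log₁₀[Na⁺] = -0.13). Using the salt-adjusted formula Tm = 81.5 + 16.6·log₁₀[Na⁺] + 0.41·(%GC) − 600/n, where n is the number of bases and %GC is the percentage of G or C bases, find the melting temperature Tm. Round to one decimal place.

Length n = 33. Scanning the sequence gives A=7, T=9, C=7, G=10.
G+C = 17, so %GC = 17/33 × 100 = 51.515%
Salt term: 16.6 × (-0.13) = -2.158
GC term: 0.41 × 51.515 = 21.121; length term: −600/33 = −18.182
Tm = 81.5 + (-2.158) + 21.121 − 18.182 = 82.281 → 82.3°C

82.3°C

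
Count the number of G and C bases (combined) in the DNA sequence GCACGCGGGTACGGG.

12

Counting bases: T=1, A=2, C=4, G=8
Total G or C: 8 + 4 = 12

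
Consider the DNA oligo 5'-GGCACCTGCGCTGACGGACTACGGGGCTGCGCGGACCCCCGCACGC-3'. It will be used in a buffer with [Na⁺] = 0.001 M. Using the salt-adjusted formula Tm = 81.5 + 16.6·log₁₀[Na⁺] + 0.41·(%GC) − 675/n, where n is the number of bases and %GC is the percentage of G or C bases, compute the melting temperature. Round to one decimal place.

Length n = 46. Counting bases: G=17, T=4, C=19, A=6
G+C = 36, so %GC = 36/46 × 100 = 78.261%
Salt term: 16.6 × (-3) = -49.8
GC term: 0.41 × 78.261 = 32.087; length term: −675/46 = −14.674
Tm = 81.5 + (-49.8) + 32.087 − 14.674 = 49.113 → 49.1°C

49.1°C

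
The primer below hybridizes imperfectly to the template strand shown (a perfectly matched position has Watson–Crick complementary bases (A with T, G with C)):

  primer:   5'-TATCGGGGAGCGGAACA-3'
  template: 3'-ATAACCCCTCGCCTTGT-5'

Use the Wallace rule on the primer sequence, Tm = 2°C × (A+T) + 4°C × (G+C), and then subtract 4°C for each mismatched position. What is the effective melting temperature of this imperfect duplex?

Primer base counts: A=5, T=2, G=7, C=3 → A+T=7, G+C=10
Perfect-match Tm = 2(7) + 4(10) = 14 + 40 = 54°C
Mismatches (positions where the bases are not complementary): 1 (at position 4)
Effective Tm = 54 − 1×4 = 54 − 4 = 50°C

50°C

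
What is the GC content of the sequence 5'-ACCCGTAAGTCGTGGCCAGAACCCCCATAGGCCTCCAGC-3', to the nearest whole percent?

Counting bases: G=9, A=9, C=16, T=5
G+C = 9 + 16 = 25 out of 39 bases
%GC = 25/39 × 100 = 64.1% ≈ 64%

64%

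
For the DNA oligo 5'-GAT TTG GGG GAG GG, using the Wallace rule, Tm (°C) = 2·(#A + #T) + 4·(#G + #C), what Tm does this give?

46°C

A=2, T=3, C=0, G=9
AT pairs contribute 5, GC pairs contribute 9.
Tm = 4·9 + 2·5 = 36 + 10 = 46°C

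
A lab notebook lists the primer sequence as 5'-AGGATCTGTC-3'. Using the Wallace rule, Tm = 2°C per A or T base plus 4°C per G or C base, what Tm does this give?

Base counts: T=3, A=2, G=3, C=2
AT pairs contribute 5, GC pairs contribute 5.
Tm = 2(5) + 4(5) = 10 + 20 = 30°C

30°C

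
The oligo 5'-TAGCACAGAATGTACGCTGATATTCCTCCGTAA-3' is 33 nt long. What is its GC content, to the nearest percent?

42%

G=6, T=9, C=8, A=10
G+C = 6 + 8 = 14 out of 33 bases
%GC = 14/33 × 100 = 42.42% ≈ 42%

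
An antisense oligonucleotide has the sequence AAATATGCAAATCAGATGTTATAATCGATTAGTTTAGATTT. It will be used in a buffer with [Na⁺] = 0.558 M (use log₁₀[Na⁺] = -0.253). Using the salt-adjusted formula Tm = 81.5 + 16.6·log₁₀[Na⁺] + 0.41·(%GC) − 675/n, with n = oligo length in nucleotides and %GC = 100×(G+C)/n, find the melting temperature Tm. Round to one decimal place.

Length n = 41. A=16, G=6, C=3, T=16
G+C = 9, so %GC = 9/41 × 100 = 21.951%
Salt term: 16.6 × (-0.253) = -4.2
GC term: 0.41 × 21.951 = 9; length term: −675/41 = −16.463
Tm = 81.5 + (-4.2) + 9 − 16.463 = 69.837 → 69.8°C

69.8°C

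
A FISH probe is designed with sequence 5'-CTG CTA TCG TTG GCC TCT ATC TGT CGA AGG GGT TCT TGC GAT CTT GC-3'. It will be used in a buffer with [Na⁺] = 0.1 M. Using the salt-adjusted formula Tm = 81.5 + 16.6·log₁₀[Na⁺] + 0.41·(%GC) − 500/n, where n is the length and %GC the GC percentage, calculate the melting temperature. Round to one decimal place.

Length n = 47. Counting bases: G=13, T=17, C=12, A=5
G+C = 25, so %GC = 25/47 × 100 = 53.191%
Salt term: 16.6 × (-1) = -16.6
GC term: 0.41 × 53.191 = 21.808; length term: −500/47 = −10.638
Tm = 81.5 + (-16.6) + 21.808 − 10.638 = 76.07 → 76.1°C

76.1°C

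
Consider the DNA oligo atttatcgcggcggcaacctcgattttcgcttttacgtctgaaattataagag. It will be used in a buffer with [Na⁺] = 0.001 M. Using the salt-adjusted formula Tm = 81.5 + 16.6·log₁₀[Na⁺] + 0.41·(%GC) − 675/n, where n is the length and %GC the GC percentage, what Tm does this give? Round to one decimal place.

36.0°C

Length n = 53. Counting bases: T=18, A=13, G=11, C=11
G+C = 22, so %GC = 22/53 × 100 = 41.509%
Salt term: 16.6 × (-3) = -49.8
GC term: 0.41 × 41.509 = 17.019; length term: −675/53 = −12.736
Tm = 81.5 + (-49.8) + 17.019 − 12.736 = 35.983 → 36.0°C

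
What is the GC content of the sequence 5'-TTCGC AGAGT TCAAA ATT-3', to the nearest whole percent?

33%

Counting bases: G=3, A=6, T=6, C=3
G+C = 3 + 3 = 6 out of 18 bases
%GC = 6/18 × 100 = 33.33% ≈ 33%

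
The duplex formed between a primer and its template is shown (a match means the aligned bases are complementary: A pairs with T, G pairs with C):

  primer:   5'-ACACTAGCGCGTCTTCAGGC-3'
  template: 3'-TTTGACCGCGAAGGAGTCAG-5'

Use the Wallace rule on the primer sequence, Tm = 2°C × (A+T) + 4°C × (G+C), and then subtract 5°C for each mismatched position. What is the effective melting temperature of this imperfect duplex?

39°C

Primer base counts: A=4, T=4, G=5, C=7 → A+T=8, G+C=12
Perfect-match Tm = 2(8) + 4(12) = 16 + 48 = 64°C
Mismatches (positions where the bases are not complementary): 5 (at positions 2, 6, 11, 14, 19)
Effective Tm = 64 − 5×5 = 64 − 25 = 39°C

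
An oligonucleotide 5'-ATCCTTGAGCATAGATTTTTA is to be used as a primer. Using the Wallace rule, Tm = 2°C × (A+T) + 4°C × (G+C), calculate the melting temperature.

Scanning the sequence gives A=6, T=9, C=3, G=3.
AT pairs contribute 15, GC pairs contribute 6.
Tm = 4·6 + 2·15 = 24 + 30 = 54°C

54°C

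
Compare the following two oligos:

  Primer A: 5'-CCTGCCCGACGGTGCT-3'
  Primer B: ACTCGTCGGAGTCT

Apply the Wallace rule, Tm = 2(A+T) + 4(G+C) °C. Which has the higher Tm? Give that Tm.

Primer A: A+T=4, G+C=12 → Tm = 2(4)+4(12) = 56°C
Primer B: A+T=6, G+C=8 → Tm = 2(6)+4(8) = 44°C
56°C vs 44°C → primer A is higher.

Primer A, 56°C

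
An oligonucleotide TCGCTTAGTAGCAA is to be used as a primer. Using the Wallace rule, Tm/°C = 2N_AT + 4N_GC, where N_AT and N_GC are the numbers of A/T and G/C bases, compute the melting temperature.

40°C

Base counts: A=4, T=4, G=3, C=3
So N_AT = 8 and N_GC = 6.
Tm = 2(8) + 4(6) = 16 + 24 = 40°C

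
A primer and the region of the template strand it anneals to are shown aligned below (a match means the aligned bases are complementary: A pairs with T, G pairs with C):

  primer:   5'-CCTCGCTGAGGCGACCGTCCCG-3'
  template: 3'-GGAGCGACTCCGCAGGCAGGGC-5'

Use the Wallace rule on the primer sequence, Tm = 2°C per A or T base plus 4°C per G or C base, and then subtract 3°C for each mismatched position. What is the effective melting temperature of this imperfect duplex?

Primer base counts: A=2, T=3, G=7, C=10 → A+T=5, G+C=17
Perfect-match Tm = 2(5) + 4(17) = 10 + 68 = 78°C
Mismatches (positions where the bases are not complementary): 1 (at position 14)
Effective Tm = 78 − 1×3 = 78 − 3 = 75°C

75°C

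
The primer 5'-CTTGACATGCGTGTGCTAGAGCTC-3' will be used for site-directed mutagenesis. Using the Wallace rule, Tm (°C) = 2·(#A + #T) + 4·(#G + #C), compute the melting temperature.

Counting bases: C=6, G=7, A=4, T=7
A+T = 11, G+C = 13
Tm = 2×11 + 4×13 = 74°C

74°C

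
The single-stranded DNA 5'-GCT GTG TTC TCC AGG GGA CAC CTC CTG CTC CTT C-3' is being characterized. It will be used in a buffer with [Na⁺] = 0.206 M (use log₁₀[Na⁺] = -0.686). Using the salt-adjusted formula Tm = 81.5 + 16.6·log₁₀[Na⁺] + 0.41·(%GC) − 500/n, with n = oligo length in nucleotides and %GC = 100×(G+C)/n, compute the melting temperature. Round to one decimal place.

80.7°C

Length n = 34. A=3, T=10, C=13, G=8
G+C = 21, so %GC = 21/34 × 100 = 61.765%
Salt term: 16.6 × (-0.686) = -11.388
GC term: 0.41 × 61.765 = 25.324; length term: −500/34 = −14.706
Tm = 81.5 + (-11.388) + 25.324 − 14.706 = 80.73 → 80.7°C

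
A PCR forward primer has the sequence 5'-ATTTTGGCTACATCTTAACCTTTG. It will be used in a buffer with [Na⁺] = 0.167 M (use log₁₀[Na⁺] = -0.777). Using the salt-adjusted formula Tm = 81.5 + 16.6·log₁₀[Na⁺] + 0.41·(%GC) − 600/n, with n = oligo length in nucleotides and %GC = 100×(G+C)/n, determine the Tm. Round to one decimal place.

57.3°C

Length n = 24. Scanning the sequence gives A=5, G=3, C=5, T=11.
G+C = 8, so %GC = 8/24 × 100 = 33.333%
Salt term: 16.6 × (-0.777) = -12.898
GC term: 0.41 × 33.333 = 13.667; length term: −600/24 = −25
Tm = 81.5 + (-12.898) + 13.667 − 25 = 57.269 → 57.3°C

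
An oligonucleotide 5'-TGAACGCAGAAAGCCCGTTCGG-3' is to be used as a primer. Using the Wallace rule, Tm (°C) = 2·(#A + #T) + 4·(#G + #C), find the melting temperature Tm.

Base counts: T=3, G=7, C=6, A=6
A+T = 9, G+C = 13
Tm = 2×9 + 4×13 = 70°C

70°C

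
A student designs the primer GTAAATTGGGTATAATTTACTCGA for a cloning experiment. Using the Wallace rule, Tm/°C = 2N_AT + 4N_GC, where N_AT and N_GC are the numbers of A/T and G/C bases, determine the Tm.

Base counts: G=5, T=9, C=2, A=8
AT pairs contribute 17, GC pairs contribute 7.
Tm = 2(17) + 4(7) = 34 + 28 = 62°C

62°C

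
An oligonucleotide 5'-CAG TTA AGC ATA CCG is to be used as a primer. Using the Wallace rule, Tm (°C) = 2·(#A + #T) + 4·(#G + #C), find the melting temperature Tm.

44°C

Counting bases: A=5, C=4, T=3, G=3
So N_AT = 8 and N_GC = 7.
Tm = 2(8) + 4(7) = 16 + 28 = 44°C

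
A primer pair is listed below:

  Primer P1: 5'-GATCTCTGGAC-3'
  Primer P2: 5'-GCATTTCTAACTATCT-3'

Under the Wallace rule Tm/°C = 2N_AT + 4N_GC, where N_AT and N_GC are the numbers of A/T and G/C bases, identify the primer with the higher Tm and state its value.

Primer P2, 42°C

Primer P1: A+T=5, G+C=6 → Tm = 2(5)+4(6) = 34°C
Primer P2: A+T=11, G+C=5 → Tm = 2(11)+4(5) = 42°C
34°C vs 42°C → primer P2 is higher.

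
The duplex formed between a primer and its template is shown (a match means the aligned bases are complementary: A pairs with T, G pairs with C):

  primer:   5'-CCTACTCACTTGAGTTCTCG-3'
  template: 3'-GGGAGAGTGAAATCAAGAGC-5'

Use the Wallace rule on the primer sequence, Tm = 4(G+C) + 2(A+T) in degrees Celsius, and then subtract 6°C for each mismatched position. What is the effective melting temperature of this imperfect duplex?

Primer base counts: A=3, T=7, G=3, C=7 → A+T=10, G+C=10
Perfect-match Tm = 2(10) + 4(10) = 20 + 40 = 60°C
Mismatches (positions where the bases are not complementary): 3 (at positions 3, 4, 12)
Effective Tm = 60 − 3×6 = 60 − 18 = 42°C

42°C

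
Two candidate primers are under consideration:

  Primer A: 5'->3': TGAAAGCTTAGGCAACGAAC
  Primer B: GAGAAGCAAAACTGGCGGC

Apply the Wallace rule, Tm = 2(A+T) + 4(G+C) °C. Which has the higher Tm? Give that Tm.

Primer B, 60°C

Primer A: A+T=11, G+C=9 → Tm = 2(11)+4(9) = 58°C
Primer B: A+T=8, G+C=11 → Tm = 2(8)+4(11) = 60°C
58°C vs 60°C → primer B is higher.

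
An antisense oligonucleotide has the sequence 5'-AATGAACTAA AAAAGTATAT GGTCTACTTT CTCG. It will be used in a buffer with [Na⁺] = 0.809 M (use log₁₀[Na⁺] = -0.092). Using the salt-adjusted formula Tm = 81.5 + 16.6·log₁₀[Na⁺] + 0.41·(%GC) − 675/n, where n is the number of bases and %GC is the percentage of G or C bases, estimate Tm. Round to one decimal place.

Length n = 34. Base counts: C=5, A=13, G=5, T=11
G+C = 10, so %GC = 10/34 × 100 = 29.412%
Salt term: 16.6 × (-0.092) = -1.527
GC term: 0.41 × 29.412 = 12.059; length term: −675/34 = −19.853
Tm = 81.5 + (-1.527) + 12.059 − 19.853 = 72.179 → 72.2°C

72.2°C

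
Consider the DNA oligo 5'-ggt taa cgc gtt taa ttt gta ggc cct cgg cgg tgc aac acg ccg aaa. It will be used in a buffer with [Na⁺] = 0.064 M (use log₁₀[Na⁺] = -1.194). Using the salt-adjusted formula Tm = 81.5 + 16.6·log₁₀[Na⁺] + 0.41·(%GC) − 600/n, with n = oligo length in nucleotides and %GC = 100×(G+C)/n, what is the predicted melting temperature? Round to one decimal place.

71.4°C

Length n = 48. G=14, C=12, A=11, T=11
G+C = 26, so %GC = 26/48 × 100 = 54.167%
Salt term: 16.6 × (-1.194) = -19.82
GC term: 0.41 × 54.167 = 22.208; length term: −600/48 = −12.5
Tm = 81.5 + (-19.82) + 22.208 − 12.5 = 71.388 → 71.4°C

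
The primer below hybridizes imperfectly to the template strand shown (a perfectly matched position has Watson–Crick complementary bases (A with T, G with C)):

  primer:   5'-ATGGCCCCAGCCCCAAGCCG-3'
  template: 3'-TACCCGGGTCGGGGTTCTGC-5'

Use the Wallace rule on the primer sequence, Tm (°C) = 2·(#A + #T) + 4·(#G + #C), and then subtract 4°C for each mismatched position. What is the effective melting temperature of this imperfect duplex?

Primer base counts: A=4, T=1, G=5, C=10 → A+T=5, G+C=15
Perfect-match Tm = 2(5) + 4(15) = 10 + 60 = 70°C
Mismatches (positions where the bases are not complementary): 2 (at positions 5, 18)
Effective Tm = 70 − 2×4 = 70 − 8 = 62°C

62°C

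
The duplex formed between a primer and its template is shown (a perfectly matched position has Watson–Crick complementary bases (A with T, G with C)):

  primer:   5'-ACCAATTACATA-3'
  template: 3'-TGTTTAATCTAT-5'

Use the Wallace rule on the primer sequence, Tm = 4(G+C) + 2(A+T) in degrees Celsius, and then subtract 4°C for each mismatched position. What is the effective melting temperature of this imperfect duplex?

22°C

Primer base counts: A=6, T=3, G=0, C=3 → A+T=9, G+C=3
Perfect-match Tm = 2(9) + 4(3) = 18 + 12 = 30°C
Mismatches (positions where the bases are not complementary): 2 (at positions 3, 9)
Effective Tm = 30 − 2×4 = 30 − 8 = 22°C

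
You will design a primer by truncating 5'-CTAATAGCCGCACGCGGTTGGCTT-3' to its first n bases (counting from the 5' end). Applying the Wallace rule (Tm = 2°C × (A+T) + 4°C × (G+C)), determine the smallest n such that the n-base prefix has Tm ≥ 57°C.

n = 18

First 17 bases: CTAATAGCCGCACGCGG → Tm = 56°C (< 57°C)
First 18 bases: CTAATAGCCGCACGCGGT → Tm = 58°C (≥ 57°C)
Since every base adds ≥2°C, Tm only increases with n, so the threshold is first crossed at n = 18.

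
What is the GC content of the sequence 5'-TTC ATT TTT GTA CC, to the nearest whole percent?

Scanning the sequence gives A=2, G=1, T=8, C=3.
G+C = 1 + 3 = 4 out of 14 bases
%GC = 4/14 × 100 = 28.57% ≈ 29%

29%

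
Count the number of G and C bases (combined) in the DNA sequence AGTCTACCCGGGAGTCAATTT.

10

Base counts: A=5, G=5, T=6, C=5
Total G or C: 5 + 5 = 10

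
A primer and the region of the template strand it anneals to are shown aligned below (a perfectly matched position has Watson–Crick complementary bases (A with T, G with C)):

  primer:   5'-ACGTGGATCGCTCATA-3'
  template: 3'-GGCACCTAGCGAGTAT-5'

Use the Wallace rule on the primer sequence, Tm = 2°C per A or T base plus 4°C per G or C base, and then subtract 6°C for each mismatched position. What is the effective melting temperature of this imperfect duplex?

Primer base counts: A=4, T=4, G=4, C=4 → A+T=8, G+C=8
Perfect-match Tm = 2(8) + 4(8) = 16 + 32 = 48°C
Mismatches (positions where the bases are not complementary): 1 (at position 1)
Effective Tm = 48 − 1×6 = 48 − 6 = 42°C

42°C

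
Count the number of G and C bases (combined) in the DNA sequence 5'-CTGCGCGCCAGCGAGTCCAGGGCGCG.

Base counts: A=3, G=11, T=2, C=10
G+C = 11 + 10 = 21

21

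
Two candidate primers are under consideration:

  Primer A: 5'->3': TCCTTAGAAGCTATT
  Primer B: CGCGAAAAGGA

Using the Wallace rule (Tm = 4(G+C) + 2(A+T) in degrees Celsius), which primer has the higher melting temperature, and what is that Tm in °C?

Primer A: A+T=10, G+C=5 → Tm = 2(10)+4(5) = 40°C
Primer B: A+T=5, G+C=6 → Tm = 2(5)+4(6) = 34°C
40°C vs 34°C → primer A is higher.

Primer A, 40°C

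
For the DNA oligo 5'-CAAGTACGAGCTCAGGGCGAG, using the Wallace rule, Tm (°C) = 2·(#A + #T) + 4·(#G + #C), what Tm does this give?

A=6, T=2, G=8, C=5
AT pairs contribute 8, GC pairs contribute 13.
Tm = 4·13 + 2·8 = 52 + 16 = 68°C

68°C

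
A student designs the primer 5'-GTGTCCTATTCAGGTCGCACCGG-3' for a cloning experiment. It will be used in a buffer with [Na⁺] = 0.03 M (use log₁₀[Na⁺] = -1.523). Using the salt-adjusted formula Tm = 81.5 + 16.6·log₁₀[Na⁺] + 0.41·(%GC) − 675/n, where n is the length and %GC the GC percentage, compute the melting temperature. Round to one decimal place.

51.8°C

Length n = 23. Base counts: A=3, C=7, T=6, G=7
G+C = 14, so %GC = 14/23 × 100 = 60.87%
Salt term: 16.6 × (-1.523) = -25.282
GC term: 0.41 × 60.87 = 24.957; length term: −675/23 = −29.348
Tm = 81.5 + (-25.282) + 24.957 − 29.348 = 51.827 → 51.8°C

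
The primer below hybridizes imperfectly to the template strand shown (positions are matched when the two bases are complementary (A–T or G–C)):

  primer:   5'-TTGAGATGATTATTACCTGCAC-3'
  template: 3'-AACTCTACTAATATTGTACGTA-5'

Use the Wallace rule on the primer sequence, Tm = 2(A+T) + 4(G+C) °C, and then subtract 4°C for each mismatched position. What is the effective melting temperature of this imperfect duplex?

Primer base counts: A=6, T=8, G=4, C=4 → A+T=14, G+C=8
Perfect-match Tm = 2(14) + 4(8) = 28 + 32 = 60°C
Mismatches (positions where the bases are not complementary): 3 (at positions 14, 17, 22)
Effective Tm = 60 − 3×4 = 60 − 12 = 48°C

48°C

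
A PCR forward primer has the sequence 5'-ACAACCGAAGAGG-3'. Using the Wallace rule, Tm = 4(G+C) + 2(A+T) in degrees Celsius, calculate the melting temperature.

Base counts: A=6, T=0, C=3, G=4
AT pairs contribute 6, GC pairs contribute 7.
Tm = 2(6) + 4(7) = 12 + 28 = 40°C

40°C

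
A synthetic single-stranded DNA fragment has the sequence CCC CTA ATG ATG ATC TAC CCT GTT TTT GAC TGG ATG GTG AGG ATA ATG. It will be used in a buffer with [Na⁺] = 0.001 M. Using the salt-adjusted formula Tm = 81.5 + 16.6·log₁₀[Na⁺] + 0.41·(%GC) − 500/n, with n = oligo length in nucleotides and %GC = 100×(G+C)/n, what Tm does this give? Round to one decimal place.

39.2°C

Length n = 48. A=11, G=12, T=16, C=9
G+C = 21, so %GC = 21/48 × 100 = 43.75%
Salt term: 16.6 × (-3) = -49.8
GC term: 0.41 × 43.75 = 17.938; length term: −500/48 = −10.417
Tm = 81.5 + (-49.8) + 17.938 − 10.417 = 39.221 → 39.2°C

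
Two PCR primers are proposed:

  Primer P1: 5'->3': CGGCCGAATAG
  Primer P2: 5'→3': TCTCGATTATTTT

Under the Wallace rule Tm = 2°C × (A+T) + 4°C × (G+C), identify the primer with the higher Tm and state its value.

Primer P1: A+T=4, G+C=7 → Tm = 2(4)+4(7) = 36°C
Primer P2: A+T=10, G+C=3 → Tm = 2(10)+4(3) = 32°C
36°C vs 32°C → primer P1 is higher.

Primer P1, 36°C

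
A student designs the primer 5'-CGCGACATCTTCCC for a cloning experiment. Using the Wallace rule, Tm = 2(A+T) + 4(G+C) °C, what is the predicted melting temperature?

46°C

Counting bases: A=2, C=7, T=3, G=2
A+T = 5, G+C = 9
Tm = 2×5 + 4×9 = 46°C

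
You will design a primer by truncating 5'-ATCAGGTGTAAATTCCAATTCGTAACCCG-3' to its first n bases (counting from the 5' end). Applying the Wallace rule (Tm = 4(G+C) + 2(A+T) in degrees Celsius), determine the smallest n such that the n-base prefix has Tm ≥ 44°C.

First 15 bases: ATCAGGTGTAAATTC → Tm = 40°C (< 44°C)
First 16 bases: ATCAGGTGTAAATTCC → Tm = 44°C (≥ 44°C)
Since every base adds ≥2°C, Tm only increases with n, so the threshold is first crossed at n = 16.

n = 16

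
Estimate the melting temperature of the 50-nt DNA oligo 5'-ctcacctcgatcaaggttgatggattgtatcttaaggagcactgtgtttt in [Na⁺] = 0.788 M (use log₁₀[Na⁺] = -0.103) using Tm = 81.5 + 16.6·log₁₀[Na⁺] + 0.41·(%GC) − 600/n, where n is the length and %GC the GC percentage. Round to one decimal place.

85.0°C

Length n = 50. Counting bases: A=11, T=18, G=12, C=9
G+C = 21, so %GC = 21/50 × 100 = 42%
Salt term: 16.6 × (-0.103) = -1.71
GC term: 0.41 × 42 = 17.22; length term: −600/50 = −12
Tm = 81.5 + (-1.71) + 17.22 − 12 = 85.01 → 85.0°C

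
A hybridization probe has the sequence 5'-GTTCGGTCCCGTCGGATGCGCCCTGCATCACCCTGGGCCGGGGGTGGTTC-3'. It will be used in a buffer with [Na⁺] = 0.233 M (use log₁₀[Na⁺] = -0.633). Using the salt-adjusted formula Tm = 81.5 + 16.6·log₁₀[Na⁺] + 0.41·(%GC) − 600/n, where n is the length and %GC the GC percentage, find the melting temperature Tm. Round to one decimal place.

Length n = 50. G=19, T=11, C=17, A=3
G+C = 36, so %GC = 36/50 × 100 = 72%
Salt term: 16.6 × (-0.633) = -10.508
GC term: 0.41 × 72 = 29.52; length term: −600/50 = −12
Tm = 81.5 + (-10.508) + 29.52 − 12 = 88.512 → 88.5°C

88.5°C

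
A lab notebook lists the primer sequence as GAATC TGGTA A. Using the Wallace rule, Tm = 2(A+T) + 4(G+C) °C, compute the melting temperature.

Scanning the sequence gives T=3, C=1, G=3, A=4.
A+T = 7, G+C = 4
Tm = 4·4 + 2·7 = 16 + 14 = 30°C

30°C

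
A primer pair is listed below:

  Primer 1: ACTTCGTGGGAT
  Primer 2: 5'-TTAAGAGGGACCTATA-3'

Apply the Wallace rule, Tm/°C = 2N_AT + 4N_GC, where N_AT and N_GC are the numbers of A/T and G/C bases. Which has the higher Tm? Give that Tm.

Primer 2, 44°C

Primer 1: A+T=6, G+C=6 → Tm = 2(6)+4(6) = 36°C
Primer 2: A+T=10, G+C=6 → Tm = 2(10)+4(6) = 44°C
36°C vs 44°C → primer 2 is higher.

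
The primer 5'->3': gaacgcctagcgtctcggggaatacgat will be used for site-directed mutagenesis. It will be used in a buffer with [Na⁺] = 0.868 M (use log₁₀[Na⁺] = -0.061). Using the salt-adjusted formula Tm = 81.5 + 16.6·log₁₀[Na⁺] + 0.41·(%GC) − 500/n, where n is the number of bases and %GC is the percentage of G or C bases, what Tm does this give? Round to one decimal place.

Length n = 28. Counting bases: G=9, T=5, C=7, A=7
G+C = 16, so %GC = 16/28 × 100 = 57.143%
Salt term: 16.6 × (-0.061) = -1.013
GC term: 0.41 × 57.143 = 23.429; length term: −500/28 = −17.857
Tm = 81.5 + (-1.013) + 23.429 − 17.857 = 86.059 → 86.1°C

86.1°C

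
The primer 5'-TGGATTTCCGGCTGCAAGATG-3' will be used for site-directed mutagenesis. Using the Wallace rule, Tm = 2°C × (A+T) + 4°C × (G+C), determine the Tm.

64°C

Base counts: A=4, G=7, C=4, T=6
So N_AT = 10 and N_GC = 11.
Tm = 4·11 + 2·10 = 44 + 20 = 64°C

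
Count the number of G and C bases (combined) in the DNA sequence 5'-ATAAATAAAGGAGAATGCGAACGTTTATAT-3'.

8

Base counts: A=14, T=8, G=6, C=2
G+C = 6 + 2 = 8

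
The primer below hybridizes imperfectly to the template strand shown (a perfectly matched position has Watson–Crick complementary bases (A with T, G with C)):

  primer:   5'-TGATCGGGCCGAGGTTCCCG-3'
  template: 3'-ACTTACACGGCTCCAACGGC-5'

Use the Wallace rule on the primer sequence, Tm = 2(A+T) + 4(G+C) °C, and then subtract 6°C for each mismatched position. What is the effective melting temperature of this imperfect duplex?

44°C

Primer base counts: A=2, T=4, G=8, C=6 → A+T=6, G+C=14
Perfect-match Tm = 2(6) + 4(14) = 12 + 56 = 68°C
Mismatches (positions where the bases are not complementary): 4 (at positions 4, 5, 7, 17)
Effective Tm = 68 − 4×6 = 68 − 24 = 44°C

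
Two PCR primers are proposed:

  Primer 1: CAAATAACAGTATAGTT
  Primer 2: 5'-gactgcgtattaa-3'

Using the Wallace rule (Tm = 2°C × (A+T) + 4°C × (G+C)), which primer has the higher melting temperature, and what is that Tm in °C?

Primer 1, 42°C

Primer 1: A+T=13, G+C=4 → Tm = 2(13)+4(4) = 42°C
Primer 2: A+T=8, G+C=5 → Tm = 2(8)+4(5) = 36°C
42°C vs 36°C → primer 1 is higher.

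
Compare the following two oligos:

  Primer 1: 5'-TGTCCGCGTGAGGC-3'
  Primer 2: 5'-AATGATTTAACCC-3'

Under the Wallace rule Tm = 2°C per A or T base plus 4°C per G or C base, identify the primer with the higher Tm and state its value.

Primer 1: A+T=4, G+C=10 → Tm = 2(4)+4(10) = 48°C
Primer 2: A+T=9, G+C=4 → Tm = 2(9)+4(4) = 34°C
48°C vs 34°C → primer 1 is higher.

Primer 1, 48°C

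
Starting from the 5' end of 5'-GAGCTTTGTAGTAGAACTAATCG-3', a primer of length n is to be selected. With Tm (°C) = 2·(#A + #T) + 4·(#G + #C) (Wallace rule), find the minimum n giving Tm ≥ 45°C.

n = 17

First 16 bases: GAGCTTTGTAGTAGAA → Tm = 44°C (< 45°C)
First 17 bases: GAGCTTTGTAGTAGAAC → Tm = 48°C (≥ 45°C)
Each additional base adds 2°C (A/T) or 4°C (G/C), so Tm is non-decreasing in n; n = 17 is the first length to reach 45°C.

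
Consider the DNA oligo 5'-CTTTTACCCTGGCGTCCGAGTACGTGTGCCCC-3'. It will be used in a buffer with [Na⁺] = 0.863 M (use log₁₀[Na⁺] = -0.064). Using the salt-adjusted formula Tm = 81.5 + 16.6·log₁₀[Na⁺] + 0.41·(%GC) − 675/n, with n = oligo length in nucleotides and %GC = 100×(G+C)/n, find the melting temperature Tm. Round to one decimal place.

Length n = 32. Base counts: A=3, T=9, C=12, G=8
G+C = 20, so %GC = 20/32 × 100 = 62.5%
Salt term: 16.6 × (-0.064) = -1.062
GC term: 0.41 × 62.5 = 25.625; length term: −675/32 = −21.094
Tm = 81.5 + (-1.062) + 25.625 − 21.094 = 84.969 → 85.0°C

85.0°C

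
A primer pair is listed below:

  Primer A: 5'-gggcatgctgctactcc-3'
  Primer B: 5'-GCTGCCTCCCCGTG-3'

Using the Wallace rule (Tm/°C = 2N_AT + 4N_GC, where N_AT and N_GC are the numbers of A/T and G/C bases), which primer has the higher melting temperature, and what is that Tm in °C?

Primer A: A+T=6, G+C=11 → Tm = 2(6)+4(11) = 56°C
Primer B: A+T=3, G+C=11 → Tm = 2(3)+4(11) = 50°C
56°C vs 50°C → primer A is higher.

Primer A, 56°C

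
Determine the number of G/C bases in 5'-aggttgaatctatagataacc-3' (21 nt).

7

Scanning the sequence gives G=4, C=3, T=6, A=8.
G+C = 4 + 3 = 7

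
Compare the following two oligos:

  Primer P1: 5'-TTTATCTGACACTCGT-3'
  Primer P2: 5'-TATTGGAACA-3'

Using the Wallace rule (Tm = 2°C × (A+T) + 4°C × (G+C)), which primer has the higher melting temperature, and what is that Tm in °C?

Primer P1, 44°C

Primer P1: A+T=10, G+C=6 → Tm = 2(10)+4(6) = 44°C
Primer P2: A+T=7, G+C=3 → Tm = 2(7)+4(3) = 26°C
44°C vs 26°C → primer P1 is higher.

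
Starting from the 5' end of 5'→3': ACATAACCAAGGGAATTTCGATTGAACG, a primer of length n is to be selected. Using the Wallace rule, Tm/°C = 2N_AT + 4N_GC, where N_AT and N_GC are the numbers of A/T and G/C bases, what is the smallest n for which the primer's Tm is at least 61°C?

First 22 bases: ACATAACCAAGGGAATTTCGAT → Tm = 60°C (< 61°C)
First 23 bases: ACATAACCAAGGGAATTTCGATT → Tm = 62°C (≥ 61°C)
Each additional base adds 2°C (A/T) or 4°C (G/C), so Tm is non-decreasing in n; n = 23 is the first length to reach 61°C.

n = 23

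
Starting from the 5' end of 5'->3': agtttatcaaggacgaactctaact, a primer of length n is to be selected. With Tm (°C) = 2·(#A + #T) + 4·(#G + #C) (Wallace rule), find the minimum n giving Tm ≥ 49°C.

n = 18

First 17 bases: AGTTTATCAAGGACGAA → Tm = 46°C (< 49°C)
First 18 bases: AGTTTATCAAGGACGAAC → Tm = 50°C (≥ 49°C)
Each additional base adds 2°C (A/T) or 4°C (G/C), so Tm is non-decreasing in n; n = 18 is the first length to reach 49°C.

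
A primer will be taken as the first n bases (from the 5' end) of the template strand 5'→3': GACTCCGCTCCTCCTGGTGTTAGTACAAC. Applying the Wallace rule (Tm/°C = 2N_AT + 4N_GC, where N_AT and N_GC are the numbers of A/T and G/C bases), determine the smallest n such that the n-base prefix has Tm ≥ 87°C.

n = 29

First 28 bases: GACTCCGCTCCTCCTGGTGTTAGTACAA → Tm = 86°C (< 87°C)
First 29 bases: GACTCCGCTCCTCCTGGTGTTAGTACAAC → Tm = 90°C (≥ 87°C)
Each additional base adds 2°C (A/T) or 4°C (G/C), so Tm is non-decreasing in n; n = 29 is the first length to reach 87°C.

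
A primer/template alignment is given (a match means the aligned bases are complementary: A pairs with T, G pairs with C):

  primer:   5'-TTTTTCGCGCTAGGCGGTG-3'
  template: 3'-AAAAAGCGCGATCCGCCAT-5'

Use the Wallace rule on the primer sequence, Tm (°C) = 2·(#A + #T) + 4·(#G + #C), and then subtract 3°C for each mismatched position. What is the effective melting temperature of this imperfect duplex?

Primer base counts: A=1, T=7, G=7, C=4 → A+T=8, G+C=11
Perfect-match Tm = 2(8) + 4(11) = 16 + 44 = 60°C
Mismatches (positions where the bases are not complementary): 1 (at position 19)
Effective Tm = 60 − 1×3 = 60 − 3 = 57°C

57°C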